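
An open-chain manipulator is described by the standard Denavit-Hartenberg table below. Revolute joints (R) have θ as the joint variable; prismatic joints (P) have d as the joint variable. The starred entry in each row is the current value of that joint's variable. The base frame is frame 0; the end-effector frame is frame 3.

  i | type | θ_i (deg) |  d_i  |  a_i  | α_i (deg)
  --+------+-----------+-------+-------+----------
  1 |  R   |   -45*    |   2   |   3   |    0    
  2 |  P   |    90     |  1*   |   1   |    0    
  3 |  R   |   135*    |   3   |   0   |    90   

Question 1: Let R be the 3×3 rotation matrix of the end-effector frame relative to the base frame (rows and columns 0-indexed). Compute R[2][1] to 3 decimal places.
1.000

End-effector y-axis (col 1 of R) = (0.0000,-0.0000,1.0000)
R[2][1] = 1.0000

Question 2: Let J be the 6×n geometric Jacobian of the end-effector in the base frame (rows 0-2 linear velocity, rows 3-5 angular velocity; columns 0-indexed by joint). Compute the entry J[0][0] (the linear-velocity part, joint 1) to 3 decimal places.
axis z_0 = ẑ; lever o_n−o_0 = (2.8284,-1.4142,6.0000)
cross product → J_v[:, 0] = (1.4142,2.8284,-0.0000)
J_ω[:, 0] = z_0
entry J[0][0] = 1.4142

1.414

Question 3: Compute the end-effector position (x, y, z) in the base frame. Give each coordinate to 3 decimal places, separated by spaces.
2.828 -1.414 6.000

after link 1: o_1 = (2.1213, -2.1213, 2.0000)
after link 2: o_2 = (2.8284, -1.4142, 3.0000)
after link 3: o_3 = (2.8284, -1.4142, 6.0000)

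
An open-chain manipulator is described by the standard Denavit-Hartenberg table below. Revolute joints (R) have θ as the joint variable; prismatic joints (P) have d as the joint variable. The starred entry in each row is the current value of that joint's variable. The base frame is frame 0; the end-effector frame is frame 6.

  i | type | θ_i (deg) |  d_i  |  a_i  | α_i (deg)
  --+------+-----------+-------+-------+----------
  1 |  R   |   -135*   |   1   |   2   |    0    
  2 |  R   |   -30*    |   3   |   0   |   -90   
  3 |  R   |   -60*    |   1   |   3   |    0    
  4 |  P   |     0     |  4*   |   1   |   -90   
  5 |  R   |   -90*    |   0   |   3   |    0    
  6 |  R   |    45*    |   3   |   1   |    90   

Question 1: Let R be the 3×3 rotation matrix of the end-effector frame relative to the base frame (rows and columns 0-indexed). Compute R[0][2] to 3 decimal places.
0.525

End-effector z-axis (col 2 of R) = (0.5245,-0.5915,-0.6124)
R[0][2] = 0.5245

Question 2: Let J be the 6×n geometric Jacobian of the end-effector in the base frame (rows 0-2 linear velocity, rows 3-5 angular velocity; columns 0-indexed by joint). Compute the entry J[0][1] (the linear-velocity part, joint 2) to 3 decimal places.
9.692

axis z_1 = (0.0000,0.0000,1.0000); lever o_n−o_1 = (-2.5293,-9.6920,5.5765)
cross product → J_v[:, 1] = (9.6920,-2.5293,0.0000)
J_ω[:, 1] = z_1
entry J[0][1] = 9.6920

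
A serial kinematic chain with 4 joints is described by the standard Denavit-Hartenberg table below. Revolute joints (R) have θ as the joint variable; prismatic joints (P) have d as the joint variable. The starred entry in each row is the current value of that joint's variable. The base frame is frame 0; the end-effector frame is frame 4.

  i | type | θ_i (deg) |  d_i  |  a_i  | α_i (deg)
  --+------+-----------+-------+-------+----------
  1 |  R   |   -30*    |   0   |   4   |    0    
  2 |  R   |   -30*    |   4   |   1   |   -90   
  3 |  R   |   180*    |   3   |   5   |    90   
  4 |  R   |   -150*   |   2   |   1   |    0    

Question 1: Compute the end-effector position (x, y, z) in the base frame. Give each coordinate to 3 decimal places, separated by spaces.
4.062 1.964 2.000

after link 1: o_1 = (3.4641, -2.0000, 0.0000)
after link 2: o_2 = (3.9641, -2.8660, 4.0000)
after link 3: o_3 = (4.0622, 2.9641, 4.0000)
after link 4: o_4 = (4.0622, 1.9641, 2.0000)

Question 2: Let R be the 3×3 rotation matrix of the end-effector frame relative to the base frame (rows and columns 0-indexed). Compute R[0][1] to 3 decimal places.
End-effector y-axis (col 1 of R) = (-1.0000,-0.0000,-0.0000)
R[0][1] = -1.0000

-1.000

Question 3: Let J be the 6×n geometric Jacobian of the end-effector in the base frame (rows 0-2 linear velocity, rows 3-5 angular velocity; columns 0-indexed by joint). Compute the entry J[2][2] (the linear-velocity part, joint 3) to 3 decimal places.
4.134

axis z_2 = (0.8660,0.5000,0.0000); lever o_n−o_2 = (0.0981,4.8301,-2.0000)
cross product → J_v[:, 2] = (-1.0000,1.7321,4.1340)
J_ω[:, 2] = z_2
entry J[2][2] = 4.1340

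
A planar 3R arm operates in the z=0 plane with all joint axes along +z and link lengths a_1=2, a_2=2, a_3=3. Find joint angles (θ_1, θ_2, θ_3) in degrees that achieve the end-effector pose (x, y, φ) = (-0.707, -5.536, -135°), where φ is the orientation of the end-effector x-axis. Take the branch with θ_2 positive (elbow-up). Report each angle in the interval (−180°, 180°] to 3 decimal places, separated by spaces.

wrist centre = target − a_3·(cos φ, sin φ) = (1.4143, -3.4147)
cos θ_2 = (13.6603−2²−2²)/(2·2·2) = 0.7075; θ_2 = 44.9647° (elbow-up)
β = atan2(-3.4147,1.4143) = -67.5012°; ψ = atan2(1.4133,3.4151) = 22.4823°
θ_1 = β − ψ = -89.9836°
θ_3 = φ − θ_1 − θ_2 = -89.9811° (wrapped to (-180°,180°])

-89.984 44.965 -89.981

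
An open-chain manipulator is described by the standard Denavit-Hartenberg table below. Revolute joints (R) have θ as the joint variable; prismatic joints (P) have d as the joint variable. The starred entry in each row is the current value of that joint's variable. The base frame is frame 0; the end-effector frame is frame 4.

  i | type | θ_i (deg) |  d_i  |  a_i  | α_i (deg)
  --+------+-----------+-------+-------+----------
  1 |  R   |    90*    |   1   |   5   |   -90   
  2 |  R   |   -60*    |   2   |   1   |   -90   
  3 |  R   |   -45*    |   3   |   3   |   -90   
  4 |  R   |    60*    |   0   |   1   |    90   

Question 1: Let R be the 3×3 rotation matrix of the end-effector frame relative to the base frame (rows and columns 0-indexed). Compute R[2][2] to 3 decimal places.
0.280

End-effector z-axis (col 2 of R) = (-0.6124,0.7392,0.2803)
R[2][2] = 0.2803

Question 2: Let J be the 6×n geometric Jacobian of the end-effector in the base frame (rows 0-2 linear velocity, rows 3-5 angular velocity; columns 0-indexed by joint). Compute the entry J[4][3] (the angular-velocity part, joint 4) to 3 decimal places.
0.354

axis z_3 = (0.7071,0.3536,0.6124); lever o_n−o_3 = (-0.3536,-0.5732,0.7392)
cross product → J_v[:, 3] = (0.6124,-0.7392,-0.2803)
J_ω[:, 3] = z_3
entry J[4][3] = 0.3536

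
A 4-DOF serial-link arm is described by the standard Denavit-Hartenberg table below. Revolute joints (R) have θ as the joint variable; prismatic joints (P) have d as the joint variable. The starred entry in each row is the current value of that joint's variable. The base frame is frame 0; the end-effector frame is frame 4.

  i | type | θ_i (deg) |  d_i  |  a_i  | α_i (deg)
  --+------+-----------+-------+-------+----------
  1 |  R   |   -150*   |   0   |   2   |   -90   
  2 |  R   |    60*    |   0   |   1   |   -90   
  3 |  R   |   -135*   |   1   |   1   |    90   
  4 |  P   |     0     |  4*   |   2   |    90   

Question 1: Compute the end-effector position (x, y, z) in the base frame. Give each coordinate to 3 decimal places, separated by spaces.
0.375 1.033 2.921

after link 1: o_1 = (-1.7321, -1.0000, 0.0000)
after link 2: o_2 = (-2.1651, -1.2500, -0.8660)
after link 3: o_3 = (-0.7553, -1.2526, -0.7537)
after link 4: o_4 = (0.3747, 1.0328, 2.9206)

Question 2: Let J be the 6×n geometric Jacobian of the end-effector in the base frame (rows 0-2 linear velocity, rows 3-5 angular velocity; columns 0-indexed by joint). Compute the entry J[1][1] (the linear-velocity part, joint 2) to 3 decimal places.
-1.460

axis z_1 = (0.5000,-0.8660,0.0000); lever o_n−o_1 = (2.1067,2.0328,2.9206)
cross product → J_v[:, 1] = (-2.5293,-1.4603,2.8409)
J_ω[:, 1] = z_1
entry J[1][1] = -1.4603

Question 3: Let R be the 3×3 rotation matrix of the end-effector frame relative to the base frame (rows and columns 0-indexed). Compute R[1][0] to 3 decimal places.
End-effector x-axis (col 0 of R) = (0.6597,-0.4356,0.6124)
R[1][0] = -0.4356

-0.436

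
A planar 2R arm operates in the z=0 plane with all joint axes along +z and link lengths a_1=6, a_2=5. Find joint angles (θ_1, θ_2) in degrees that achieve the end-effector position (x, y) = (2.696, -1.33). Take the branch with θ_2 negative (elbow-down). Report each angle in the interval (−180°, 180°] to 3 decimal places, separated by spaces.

cos θ_2 = (9.0373−6²−5²)/(2·6·5) = -0.8660; θ_2 = -150.0022° (elbow-down)
β = atan2(-1.3300,2.6960) = -26.2582°; ψ = atan2(-2.4998,1.6698) = -56.2588°
θ_1 = β − ψ = 30.0006°

30.001 -150.002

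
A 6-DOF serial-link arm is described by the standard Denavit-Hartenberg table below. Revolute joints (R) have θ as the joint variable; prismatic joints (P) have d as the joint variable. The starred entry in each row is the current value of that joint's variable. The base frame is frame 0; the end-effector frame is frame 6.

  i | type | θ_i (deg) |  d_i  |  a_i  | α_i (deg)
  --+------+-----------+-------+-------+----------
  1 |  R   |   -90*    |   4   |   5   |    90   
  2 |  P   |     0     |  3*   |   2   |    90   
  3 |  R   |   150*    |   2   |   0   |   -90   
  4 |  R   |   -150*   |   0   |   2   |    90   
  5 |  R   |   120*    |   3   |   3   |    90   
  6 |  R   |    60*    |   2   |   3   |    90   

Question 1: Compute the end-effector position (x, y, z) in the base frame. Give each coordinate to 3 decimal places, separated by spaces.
3.282 -8.087 6.107

after link 1: o_1 = (0.0000, -5.0000, 4.0000)
after link 2: o_2 = (-3.0000, -7.0000, 4.0000)
after link 3: o_3 = (-3.0000, -7.0000, 2.0000)
after link 4: o_4 = (-2.1340, -8.5000, 1.0000)
after link 5: o_5 = (0.2165, -7.3750, 4.3481)
after link 6: o_6 = (3.2823, -8.0870, 6.1071)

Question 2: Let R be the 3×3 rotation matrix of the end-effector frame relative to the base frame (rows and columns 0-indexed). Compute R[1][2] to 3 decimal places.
End-effector z-axis (col 2 of R) = (0.3370,0.9163,-0.2165)
R[1][2] = 0.9163

0.916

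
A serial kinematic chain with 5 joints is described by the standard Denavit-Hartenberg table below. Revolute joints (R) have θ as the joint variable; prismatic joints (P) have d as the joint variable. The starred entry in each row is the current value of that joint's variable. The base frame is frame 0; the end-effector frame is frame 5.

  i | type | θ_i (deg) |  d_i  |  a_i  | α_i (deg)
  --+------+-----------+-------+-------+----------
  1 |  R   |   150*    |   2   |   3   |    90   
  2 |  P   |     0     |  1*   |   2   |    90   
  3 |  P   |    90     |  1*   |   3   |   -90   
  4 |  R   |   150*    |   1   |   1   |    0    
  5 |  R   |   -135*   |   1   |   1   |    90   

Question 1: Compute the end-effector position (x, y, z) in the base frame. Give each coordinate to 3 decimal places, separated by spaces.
-0.548 5.051 1.759

after link 1: o_1 = (-2.5981, 1.5000, 2.0000)
after link 2: o_2 = (-3.8301, 3.3660, 2.0000)
after link 3: o_3 = (-2.3301, 5.9641, 1.0000)
after link 4: o_4 = (-1.8971, 4.7141, 1.5000)
after link 5: o_5 = (-0.5481, 5.0506, 1.7588)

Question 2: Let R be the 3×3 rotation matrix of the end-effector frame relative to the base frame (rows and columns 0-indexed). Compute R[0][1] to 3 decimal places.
End-effector y-axis (col 1 of R) = (0.8660,-0.5000,-0.0000)
R[0][1] = 0.8660

0.866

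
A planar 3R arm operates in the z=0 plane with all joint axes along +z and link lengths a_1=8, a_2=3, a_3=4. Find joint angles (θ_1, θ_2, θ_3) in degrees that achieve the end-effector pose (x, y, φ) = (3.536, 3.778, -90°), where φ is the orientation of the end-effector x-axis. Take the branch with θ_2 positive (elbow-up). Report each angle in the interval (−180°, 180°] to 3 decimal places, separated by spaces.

44.997 89.999 135.004

wrist centre = target − a_3·(cos φ, sin φ) = (3.5360, 7.7780)
cos θ_2 = (73.0006−8²−3²)/(2·8·3) = 0.0000; θ_2 = 89.9993° (elbow-up)
β = atan2(7.7780,3.5360) = 65.5527°; ψ = atan2(3.0000,8.0000) = 20.5560°
θ_1 = β − ψ = 44.9968°
θ_3 = φ − θ_1 − θ_2 = 135.0039° (wrapped to (-180°,180°])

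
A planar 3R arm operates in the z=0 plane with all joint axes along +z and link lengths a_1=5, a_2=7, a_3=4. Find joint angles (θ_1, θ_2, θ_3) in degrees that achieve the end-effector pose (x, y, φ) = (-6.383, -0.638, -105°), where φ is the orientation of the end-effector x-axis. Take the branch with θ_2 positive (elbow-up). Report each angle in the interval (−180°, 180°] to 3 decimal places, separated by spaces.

wrist centre = target − a_3·(cos φ, sin φ) = (-5.3477, 3.2257)
cos θ_2 = (39.0033−5²−7²)/(2·5·7) = -0.5000; θ_2 = 119.9969° (elbow-up)
β = atan2(3.2257,-5.3477) = 148.9020°; ψ = atan2(6.0624,1.5003) = 76.0996°
θ_1 = β − ψ = 72.8024°
θ_3 = φ − θ_1 − θ_2 = 62.2008° (wrapped to (-180°,180°])

72.802 119.997 62.201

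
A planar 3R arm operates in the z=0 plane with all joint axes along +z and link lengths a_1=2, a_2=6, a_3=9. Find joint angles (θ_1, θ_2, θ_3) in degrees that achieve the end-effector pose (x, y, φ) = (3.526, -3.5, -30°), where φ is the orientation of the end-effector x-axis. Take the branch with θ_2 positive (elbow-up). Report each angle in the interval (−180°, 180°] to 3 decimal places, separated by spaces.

30.016 149.989 149.995

wrist centre = target − a_3·(cos φ, sin φ) = (-4.2682, 1.0000)
cos θ_2 = (19.2178−2²−6²)/(2·2·6) = -0.8659; θ_2 = 149.9886° (elbow-up)
β = atan2(1.0000,-4.2682) = 166.8140°; ψ = atan2(3.0010,-3.1956) = 136.7980°
θ_1 = β − ψ = 30.0160°
θ_3 = φ − θ_1 − θ_2 = 149.9954° (wrapped to (-180°,180°])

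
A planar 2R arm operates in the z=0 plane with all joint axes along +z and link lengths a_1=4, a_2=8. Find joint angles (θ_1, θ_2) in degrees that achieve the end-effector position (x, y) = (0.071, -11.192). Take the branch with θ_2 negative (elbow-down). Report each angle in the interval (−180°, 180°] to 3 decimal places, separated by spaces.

-59.285 -44.986

cos θ_2 = (125.2659−4²−8²)/(2·4·8) = 0.7073; θ_2 = -44.9860° (elbow-down)
β = atan2(-11.1920,0.0710) = -89.6365°; ψ = atan2(-5.6555,9.6582) = -30.3515°
θ_1 = β − ψ = -59.2850°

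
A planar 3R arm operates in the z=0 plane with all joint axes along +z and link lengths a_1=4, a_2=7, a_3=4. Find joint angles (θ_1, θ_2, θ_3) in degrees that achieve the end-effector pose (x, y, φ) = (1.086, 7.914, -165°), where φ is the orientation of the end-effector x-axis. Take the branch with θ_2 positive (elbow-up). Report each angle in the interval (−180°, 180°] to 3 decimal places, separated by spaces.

32.100 45.013 117.887

wrist centre = target − a_3·(cos φ, sin φ) = (4.9497, 8.9493)
cos θ_2 = (104.5891−4²−7²)/(2·4·7) = 0.7069; θ_2 = 45.0128° (elbow-up)
β = atan2(8.9493,4.9497) = 61.0537°; ψ = atan2(4.9509,8.9486) = 28.9537°
θ_1 = β − ψ = 32.1000°
θ_3 = φ − θ_1 − θ_2 = 117.8871° (wrapped to (-180°,180°])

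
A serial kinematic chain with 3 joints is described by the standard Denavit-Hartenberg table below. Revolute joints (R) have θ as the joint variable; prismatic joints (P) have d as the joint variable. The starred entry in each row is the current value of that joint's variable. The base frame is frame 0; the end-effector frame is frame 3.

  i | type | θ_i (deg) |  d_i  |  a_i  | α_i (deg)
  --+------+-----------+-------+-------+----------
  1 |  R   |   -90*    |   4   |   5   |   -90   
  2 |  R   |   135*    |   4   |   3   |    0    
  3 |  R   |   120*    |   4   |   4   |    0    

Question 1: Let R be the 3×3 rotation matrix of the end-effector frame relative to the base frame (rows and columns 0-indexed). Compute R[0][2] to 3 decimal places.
1.000

End-effector z-axis (col 2 of R) = (1.0000,0.0000,0.0000)
R[0][2] = 1.0000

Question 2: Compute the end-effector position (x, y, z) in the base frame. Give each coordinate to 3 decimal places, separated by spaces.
after link 1: o_1 = (0.0000, -5.0000, 4.0000)
after link 2: o_2 = (4.0000, -2.8787, 1.8787)
after link 3: o_3 = (8.0000, -1.8434, 5.7424)

8.000 -1.843 5.742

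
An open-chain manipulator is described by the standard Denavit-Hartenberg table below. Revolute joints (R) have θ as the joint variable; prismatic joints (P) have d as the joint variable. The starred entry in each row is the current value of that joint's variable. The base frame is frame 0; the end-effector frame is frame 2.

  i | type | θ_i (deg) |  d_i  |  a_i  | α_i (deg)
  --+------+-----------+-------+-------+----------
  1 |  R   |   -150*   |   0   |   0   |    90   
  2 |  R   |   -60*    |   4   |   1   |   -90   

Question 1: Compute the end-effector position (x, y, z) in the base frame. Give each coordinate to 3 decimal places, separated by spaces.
-2.433 3.214 -0.866

after link 1: o_1 = (0.0000, 0.0000, 0.0000)
after link 2: o_2 = (-2.4330, 3.2141, -0.8660)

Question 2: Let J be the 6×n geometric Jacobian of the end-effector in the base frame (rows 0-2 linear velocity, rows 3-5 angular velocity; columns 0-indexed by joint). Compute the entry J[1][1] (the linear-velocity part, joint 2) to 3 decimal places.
axis z_1 = (-0.5000,0.8660,0.0000); lever o_n−o_1 = (-2.4330,3.2141,-0.8660)
cross product → J_v[:, 1] = (-0.7500,-0.4330,0.5000)
J_ω[:, 1] = z_1
entry J[1][1] = -0.4330

-0.433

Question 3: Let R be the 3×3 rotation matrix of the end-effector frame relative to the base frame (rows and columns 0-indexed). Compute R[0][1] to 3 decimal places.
0.500

End-effector y-axis (col 1 of R) = (0.5000,-0.8660,-0.0000)
R[0][1] = 0.5000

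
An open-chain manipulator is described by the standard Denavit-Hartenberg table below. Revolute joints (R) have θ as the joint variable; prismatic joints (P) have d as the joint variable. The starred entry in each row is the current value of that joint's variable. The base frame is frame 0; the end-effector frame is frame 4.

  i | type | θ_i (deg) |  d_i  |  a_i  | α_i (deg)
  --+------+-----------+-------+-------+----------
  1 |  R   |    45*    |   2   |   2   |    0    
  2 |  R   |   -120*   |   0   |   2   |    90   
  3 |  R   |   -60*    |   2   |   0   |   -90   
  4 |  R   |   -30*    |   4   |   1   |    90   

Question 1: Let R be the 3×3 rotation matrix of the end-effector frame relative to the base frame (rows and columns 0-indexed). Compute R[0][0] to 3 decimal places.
-0.371

End-effector x-axis (col 0 of R) = (-0.3709,-0.5477,-0.7500)
R[0][0] = -0.3709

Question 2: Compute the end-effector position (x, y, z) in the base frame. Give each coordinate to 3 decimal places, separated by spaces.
0.526 -4.929 3.250

after link 1: o_1 = (1.4142, 1.4142, 2.0000)
after link 2: o_2 = (1.9319, -0.5176, 2.0000)
after link 3: o_3 = (0.0000, -1.0353, 2.0000)
after link 4: o_4 = (0.5257, -4.9290, 3.2500)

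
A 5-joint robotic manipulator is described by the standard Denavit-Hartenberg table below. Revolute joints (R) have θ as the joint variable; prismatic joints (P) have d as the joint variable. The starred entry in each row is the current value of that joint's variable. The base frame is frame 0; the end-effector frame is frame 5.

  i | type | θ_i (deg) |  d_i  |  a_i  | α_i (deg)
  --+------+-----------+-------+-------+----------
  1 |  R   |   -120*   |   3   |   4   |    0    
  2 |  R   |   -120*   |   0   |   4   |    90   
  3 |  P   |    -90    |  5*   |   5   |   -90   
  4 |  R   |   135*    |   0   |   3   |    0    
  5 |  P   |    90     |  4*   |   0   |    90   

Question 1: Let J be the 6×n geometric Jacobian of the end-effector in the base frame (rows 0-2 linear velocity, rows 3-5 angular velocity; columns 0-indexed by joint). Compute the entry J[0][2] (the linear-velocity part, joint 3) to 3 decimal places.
0.866

prismatic axis z_2 = (0.8660,0.5000,0.0000)
J_v[:, 2] = z_2; J_ω[:, 2] = (0,0,0)
entry J[0][2] = 0.8660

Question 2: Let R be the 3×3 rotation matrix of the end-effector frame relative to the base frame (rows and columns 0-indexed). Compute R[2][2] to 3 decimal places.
End-effector z-axis (col 2 of R) = (-0.6124,-0.3536,0.7071)
R[2][2] = 0.7071

0.707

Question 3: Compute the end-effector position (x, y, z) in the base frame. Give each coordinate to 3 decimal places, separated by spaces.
-3.507 4.903 0.121

after link 1: o_1 = (-2.0000, -3.4641, 3.0000)
after link 2: o_2 = (-4.0000, -0.0000, 3.0000)
after link 3: o_3 = (0.3301, 2.5000, -2.0000)
after link 4: o_4 = (-1.5070, 1.4393, 0.1213)
after link 5: o_5 = (-3.5070, 4.9034, 0.1213)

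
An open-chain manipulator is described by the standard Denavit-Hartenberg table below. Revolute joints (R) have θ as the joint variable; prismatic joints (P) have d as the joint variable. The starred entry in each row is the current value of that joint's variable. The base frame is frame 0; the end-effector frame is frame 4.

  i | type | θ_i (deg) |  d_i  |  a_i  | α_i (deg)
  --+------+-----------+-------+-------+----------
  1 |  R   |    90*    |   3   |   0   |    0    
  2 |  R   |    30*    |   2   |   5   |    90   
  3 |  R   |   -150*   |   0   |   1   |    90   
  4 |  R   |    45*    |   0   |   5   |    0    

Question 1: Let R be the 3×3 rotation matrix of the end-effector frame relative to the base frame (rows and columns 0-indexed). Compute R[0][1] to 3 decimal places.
0.306

End-effector y-axis (col 1 of R) = (0.3062,0.8839,0.3536)
R[0][1] = 0.3062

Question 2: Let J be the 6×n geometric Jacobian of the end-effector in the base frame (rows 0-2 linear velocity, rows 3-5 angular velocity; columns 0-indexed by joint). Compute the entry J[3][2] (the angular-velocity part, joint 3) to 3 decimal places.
axis z_2 = (0.8660,0.5000,0.0000); lever o_n−o_2 = (5.0258,-1.6339,-2.2678)
cross product → J_v[:, 2] = (-1.1339,1.9639,-3.9279)
J_ω[:, 2] = z_2
entry J[3][2] = 0.8660

0.866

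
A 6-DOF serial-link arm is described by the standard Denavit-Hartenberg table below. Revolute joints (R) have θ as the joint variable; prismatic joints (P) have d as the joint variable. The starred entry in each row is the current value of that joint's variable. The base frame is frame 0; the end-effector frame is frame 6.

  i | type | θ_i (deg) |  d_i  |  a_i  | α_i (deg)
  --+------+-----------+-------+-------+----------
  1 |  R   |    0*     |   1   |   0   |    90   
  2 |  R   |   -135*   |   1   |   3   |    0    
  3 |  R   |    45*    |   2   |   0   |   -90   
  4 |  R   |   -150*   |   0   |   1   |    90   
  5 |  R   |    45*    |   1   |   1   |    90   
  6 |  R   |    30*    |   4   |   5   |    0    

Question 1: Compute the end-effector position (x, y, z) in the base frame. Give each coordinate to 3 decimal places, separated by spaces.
-1.181 -3.768 7.208

after link 1: o_1 = (0.0000, 0.0000, 1.0000)
after link 2: o_2 = (-2.1213, -1.0000, -1.1213)
after link 3: o_3 = (-2.1213, -3.0000, -1.1213)
after link 4: o_4 = (-2.1213, -3.5000, -0.2553)
after link 5: o_5 = (-1.4142, -2.9875, 0.8571)
after link 6: o_6 = (-1.1808, -3.7676, 7.2082)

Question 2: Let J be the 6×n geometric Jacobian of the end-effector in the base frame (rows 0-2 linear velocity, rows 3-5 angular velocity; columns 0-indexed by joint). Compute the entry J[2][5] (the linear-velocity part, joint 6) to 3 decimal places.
axis z_5 = (-0.7071,-0.3536,0.6124); lever o_n−o_5 = (0.2334,-0.7801,6.3511)
cross product → J_v[:, 5] = (-1.7678,4.6339,0.6341)
J_ω[:, 5] = z_5
entry J[2][5] = 0.6341

0.634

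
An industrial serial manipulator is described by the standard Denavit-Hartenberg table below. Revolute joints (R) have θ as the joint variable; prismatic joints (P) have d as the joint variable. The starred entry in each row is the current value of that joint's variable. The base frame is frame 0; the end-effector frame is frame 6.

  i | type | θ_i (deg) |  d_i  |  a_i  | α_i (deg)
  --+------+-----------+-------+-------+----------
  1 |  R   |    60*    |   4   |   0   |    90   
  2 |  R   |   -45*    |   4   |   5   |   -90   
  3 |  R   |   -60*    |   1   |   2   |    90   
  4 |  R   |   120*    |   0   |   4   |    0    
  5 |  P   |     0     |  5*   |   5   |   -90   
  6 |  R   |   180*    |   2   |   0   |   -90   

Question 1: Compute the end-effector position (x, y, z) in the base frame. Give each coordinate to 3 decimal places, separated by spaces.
4.700 2.470 10.534

after link 1: o_1 = (0.0000, 0.0000, 4.0000)
after link 2: o_2 = (5.2319, 1.0619, 0.4645)
after link 3: o_3 = (7.4390, 1.4206, 0.4645)
after link 4: o_4 = (6.8102, 3.7956, 3.6211)
after link 5: o_5 = (6.6583, 2.8626, 10.6287)
after link 6: o_6 = (4.6995, 2.4699, 10.5339)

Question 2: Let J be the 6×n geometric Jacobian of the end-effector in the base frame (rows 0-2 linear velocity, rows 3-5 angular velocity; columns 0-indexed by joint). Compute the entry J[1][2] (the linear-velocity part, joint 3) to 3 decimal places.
-3.937

axis z_2 = (0.3536,0.6124,0.7071); lever o_n−o_2 = (-0.5324,1.4081,10.0695)
cross product → J_v[:, 2] = (5.1706,-3.9365,0.8238)
J_ω[:, 2] = z_2
entry J[1][2] = -3.9365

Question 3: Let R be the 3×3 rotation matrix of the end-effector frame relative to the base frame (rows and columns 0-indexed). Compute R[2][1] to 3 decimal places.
End-effector y-axis (col 1 of R) = (0.9794,0.1964,0.0474)
R[2][1] = 0.0474

0.047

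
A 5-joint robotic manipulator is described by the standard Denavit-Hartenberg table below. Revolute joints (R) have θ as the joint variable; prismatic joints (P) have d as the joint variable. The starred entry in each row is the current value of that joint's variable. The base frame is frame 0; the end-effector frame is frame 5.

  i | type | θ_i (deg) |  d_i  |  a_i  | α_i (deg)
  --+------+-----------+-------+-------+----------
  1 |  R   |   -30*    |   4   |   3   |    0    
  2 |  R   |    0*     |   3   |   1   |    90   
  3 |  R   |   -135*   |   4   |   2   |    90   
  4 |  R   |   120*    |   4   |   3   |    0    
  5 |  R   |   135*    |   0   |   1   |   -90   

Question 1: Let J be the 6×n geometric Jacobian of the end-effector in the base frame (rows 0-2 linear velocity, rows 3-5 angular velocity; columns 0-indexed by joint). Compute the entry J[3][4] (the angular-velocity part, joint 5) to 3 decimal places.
-0.612

axis z_4 = (-0.6124,0.3536,0.7071); lever o_n−o_4 = (0.6415,0.7450,0.1830)
cross product → J_v[:, 4] = (-0.4621,0.5657,-0.6830)
J_ω[:, 4] = z_4
entry J[3][4] = -0.6124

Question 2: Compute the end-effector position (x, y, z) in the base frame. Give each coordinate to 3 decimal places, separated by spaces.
after link 1: o_1 = (2.5981, -1.5000, 4.0000)
after link 2: o_2 = (3.4641, -2.0000, 7.0000)
after link 3: o_3 = (0.2394, -4.7570, 5.5858)
after link 4: o_4 = (-2.5906, -6.1231, 9.4749)
after link 5: o_5 = (-1.9492, -5.3781, 9.6579)

-1.949 -5.378 9.658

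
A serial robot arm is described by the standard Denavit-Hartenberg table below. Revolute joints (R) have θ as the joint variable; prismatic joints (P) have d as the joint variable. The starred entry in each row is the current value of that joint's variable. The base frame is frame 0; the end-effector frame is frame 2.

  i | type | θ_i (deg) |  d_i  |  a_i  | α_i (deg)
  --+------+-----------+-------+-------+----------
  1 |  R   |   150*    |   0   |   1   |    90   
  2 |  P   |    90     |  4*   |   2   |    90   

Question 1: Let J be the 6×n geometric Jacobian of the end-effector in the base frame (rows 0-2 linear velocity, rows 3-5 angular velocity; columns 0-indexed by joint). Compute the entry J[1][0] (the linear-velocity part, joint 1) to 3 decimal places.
1.134

axis z_0 = ẑ; lever o_n−o_0 = (1.1340,3.9641,2.0000)
cross product → J_v[:, 0] = (-3.9641,1.1340,0.0000)
J_ω[:, 0] = z_0
entry J[1][0] = 1.1340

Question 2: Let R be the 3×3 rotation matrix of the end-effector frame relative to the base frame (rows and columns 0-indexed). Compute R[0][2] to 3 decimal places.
End-effector z-axis (col 2 of R) = (-0.8660,0.5000,-0.0000)
R[0][2] = -0.8660

-0.866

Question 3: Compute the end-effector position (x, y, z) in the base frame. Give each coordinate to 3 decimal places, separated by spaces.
after link 1: o_1 = (-0.8660, 0.5000, 0.0000)
after link 2: o_2 = (1.1340, 3.9641, 2.0000)

1.134 3.964 2.000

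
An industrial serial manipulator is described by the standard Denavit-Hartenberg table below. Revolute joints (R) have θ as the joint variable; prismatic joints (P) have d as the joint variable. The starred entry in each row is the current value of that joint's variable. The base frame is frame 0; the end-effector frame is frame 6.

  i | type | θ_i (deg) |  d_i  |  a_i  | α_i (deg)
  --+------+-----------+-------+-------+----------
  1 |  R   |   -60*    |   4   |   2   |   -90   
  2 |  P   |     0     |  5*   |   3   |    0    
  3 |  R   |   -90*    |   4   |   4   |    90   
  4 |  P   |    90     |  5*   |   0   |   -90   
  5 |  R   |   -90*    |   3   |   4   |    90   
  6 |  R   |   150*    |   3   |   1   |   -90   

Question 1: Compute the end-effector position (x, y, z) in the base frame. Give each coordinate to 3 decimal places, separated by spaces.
3.629 5.714 4.500

after link 1: o_1 = (1.0000, -1.7321, 4.0000)
after link 2: o_2 = (6.8301, -1.8301, 4.0000)
after link 3: o_3 = (10.2942, 0.1699, 8.0000)
after link 4: o_4 = (7.7942, 4.5000, 8.0000)
after link 5: o_5 = (5.7942, 7.9641, 5.0000)
after link 6: o_6 = (3.6292, 5.7141, 4.5000)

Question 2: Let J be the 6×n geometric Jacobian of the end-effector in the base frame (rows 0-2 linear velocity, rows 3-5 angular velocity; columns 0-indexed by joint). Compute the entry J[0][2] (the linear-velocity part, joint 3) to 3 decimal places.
axis z_2 = (0.8660,0.5000,0.0000); lever o_n−o_2 = (-3.2010,7.5442,0.5000)
cross product → J_v[:, 2] = (0.2500,-0.4330,8.1340)
J_ω[:, 2] = z_2
entry J[0][2] = 0.2500

0.250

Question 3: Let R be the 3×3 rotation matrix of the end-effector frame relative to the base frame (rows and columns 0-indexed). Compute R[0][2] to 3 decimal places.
End-effector z-axis (col 2 of R) = (0.2500,-0.4330,0.8660)
R[0][2] = 0.2500

0.250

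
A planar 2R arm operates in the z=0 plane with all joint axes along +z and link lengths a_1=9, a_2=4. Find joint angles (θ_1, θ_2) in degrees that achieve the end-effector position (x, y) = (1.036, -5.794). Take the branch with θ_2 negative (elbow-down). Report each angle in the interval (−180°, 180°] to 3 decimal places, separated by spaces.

cos θ_2 = (34.6437−9²−4²)/(2·9·4) = -0.8661; θ_2 = -150.0039° (elbow-down)
β = atan2(-5.7940,1.0360) = -79.8623°; ψ = atan2(-1.9998,5.5358) = -19.8620°
θ_1 = β − ψ = -60.0003°

-60.000 -150.004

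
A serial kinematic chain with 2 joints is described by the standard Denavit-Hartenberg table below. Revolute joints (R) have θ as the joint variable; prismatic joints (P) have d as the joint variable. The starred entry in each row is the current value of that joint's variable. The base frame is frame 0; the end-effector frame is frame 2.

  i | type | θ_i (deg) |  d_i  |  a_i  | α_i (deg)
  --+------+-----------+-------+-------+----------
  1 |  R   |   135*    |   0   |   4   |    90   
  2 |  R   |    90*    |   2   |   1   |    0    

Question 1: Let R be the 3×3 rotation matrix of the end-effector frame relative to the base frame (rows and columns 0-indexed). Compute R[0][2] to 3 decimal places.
End-effector z-axis (col 2 of R) = (0.7071,0.7071,0.0000)
R[0][2] = 0.7071

0.707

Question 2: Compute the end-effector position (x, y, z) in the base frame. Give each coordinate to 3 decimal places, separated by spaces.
-1.414 4.243 1.000

after link 1: o_1 = (-2.8284, 2.8284, 0.0000)
after link 2: o_2 = (-1.4142, 4.2426, 1.0000)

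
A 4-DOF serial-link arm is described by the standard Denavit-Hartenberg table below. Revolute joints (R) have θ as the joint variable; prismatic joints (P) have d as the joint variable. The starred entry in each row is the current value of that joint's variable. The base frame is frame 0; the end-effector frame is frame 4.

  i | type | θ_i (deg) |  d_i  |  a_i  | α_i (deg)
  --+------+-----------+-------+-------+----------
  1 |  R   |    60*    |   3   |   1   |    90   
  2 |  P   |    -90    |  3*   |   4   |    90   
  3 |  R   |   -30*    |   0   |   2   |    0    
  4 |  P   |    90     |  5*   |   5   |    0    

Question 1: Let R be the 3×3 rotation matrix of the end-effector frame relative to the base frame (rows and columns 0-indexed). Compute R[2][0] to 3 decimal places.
End-effector x-axis (col 0 of R) = (0.7500,-0.4330,-0.5000)
R[2][0] = -0.5000

-0.500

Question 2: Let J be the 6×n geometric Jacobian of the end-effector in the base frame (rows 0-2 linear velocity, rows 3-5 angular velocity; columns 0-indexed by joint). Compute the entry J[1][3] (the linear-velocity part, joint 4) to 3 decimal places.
prismatic axis z_3 = (-0.5000,-0.8660,-0.0000)
J_v[:, 3] = z_3; J_ω[:, 3] = (0,0,0)
entry J[1][3] = -0.8660

-0.866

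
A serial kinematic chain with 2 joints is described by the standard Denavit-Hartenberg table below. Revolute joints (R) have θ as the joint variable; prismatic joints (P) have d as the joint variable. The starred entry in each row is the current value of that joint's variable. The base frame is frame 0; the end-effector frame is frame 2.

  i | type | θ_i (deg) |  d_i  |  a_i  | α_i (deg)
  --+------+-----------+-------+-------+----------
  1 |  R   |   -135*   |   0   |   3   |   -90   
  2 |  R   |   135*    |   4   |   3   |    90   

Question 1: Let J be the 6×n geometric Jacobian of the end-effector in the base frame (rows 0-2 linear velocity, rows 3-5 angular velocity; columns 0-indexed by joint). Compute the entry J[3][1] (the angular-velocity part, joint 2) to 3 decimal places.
0.707

axis z_1 = (0.7071,-0.7071,0.0000); lever o_n−o_1 = (4.3284,-1.3284,-2.1213)
cross product → J_v[:, 1] = (1.5000,1.5000,2.1213)
J_ω[:, 1] = z_1
entry J[3][1] = 0.7071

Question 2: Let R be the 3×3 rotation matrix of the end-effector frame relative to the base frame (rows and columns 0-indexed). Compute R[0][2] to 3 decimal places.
-0.500

End-effector z-axis (col 2 of R) = (-0.5000,-0.5000,-0.7071)
R[0][2] = -0.5000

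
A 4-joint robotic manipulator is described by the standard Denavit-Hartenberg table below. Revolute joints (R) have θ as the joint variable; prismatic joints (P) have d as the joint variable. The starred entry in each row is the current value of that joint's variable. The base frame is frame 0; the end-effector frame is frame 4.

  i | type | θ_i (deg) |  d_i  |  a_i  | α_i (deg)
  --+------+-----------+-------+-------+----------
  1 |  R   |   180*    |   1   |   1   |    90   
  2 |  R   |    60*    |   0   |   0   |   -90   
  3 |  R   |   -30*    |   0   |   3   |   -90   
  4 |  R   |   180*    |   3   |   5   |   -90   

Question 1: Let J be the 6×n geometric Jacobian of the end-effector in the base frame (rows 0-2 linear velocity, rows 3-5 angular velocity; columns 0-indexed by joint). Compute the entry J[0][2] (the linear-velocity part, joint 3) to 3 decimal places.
1.799

axis z_2 = (0.8660,-0.0000,0.5000); lever o_n−o_2 = (0.1160,-3.5981,-0.2010)
cross product → J_v[:, 2] = (1.7990,0.2321,-3.1160)
J_ω[:, 2] = z_2
entry J[0][2] = 1.7990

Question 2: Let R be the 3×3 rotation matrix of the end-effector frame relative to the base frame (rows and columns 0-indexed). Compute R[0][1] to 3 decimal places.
0.250

End-effector y-axis (col 1 of R) = (0.2500,0.8660,-0.4330)
R[0][1] = 0.2500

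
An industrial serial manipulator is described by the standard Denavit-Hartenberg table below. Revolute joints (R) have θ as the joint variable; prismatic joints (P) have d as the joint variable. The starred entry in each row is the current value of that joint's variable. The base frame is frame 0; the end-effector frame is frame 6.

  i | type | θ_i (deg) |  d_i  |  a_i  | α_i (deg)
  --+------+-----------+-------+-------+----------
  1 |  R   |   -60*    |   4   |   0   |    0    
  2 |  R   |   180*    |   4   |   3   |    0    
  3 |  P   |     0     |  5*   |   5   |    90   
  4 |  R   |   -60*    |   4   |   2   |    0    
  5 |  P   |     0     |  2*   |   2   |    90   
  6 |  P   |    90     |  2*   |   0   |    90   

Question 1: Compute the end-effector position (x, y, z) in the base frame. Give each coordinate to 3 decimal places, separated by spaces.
after link 1: o_1 = (0.0000, 0.0000, 4.0000)
after link 2: o_2 = (-1.5000, 2.5981, 8.0000)
after link 3: o_3 = (-4.0000, 6.9282, 13.0000)
after link 4: o_4 = (-1.0359, 9.7942, 11.2679)
after link 5: o_5 = (0.1962, 11.6603, 9.5359)
after link 6: o_6 = (1.0622, 10.1603, 8.5359)

1.062 10.160 8.536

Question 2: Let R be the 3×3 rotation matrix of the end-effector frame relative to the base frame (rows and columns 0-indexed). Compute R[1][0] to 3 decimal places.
End-effector x-axis (col 0 of R) = (0.8660,0.5000,0.0000)
R[1][0] = 0.5000

0.500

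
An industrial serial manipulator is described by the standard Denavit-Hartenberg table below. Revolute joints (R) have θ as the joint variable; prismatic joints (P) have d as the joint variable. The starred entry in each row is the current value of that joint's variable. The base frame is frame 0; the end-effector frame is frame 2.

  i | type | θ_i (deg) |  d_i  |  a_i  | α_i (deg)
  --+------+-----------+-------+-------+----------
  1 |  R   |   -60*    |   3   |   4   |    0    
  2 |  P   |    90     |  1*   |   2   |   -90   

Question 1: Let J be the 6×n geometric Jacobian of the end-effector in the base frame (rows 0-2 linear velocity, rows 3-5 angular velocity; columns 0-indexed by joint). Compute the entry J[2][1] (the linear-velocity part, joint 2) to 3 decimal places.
prismatic axis z_1 = (0.0000,0.0000,1.0000)
J_v[:, 1] = z_1; J_ω[:, 1] = (0,0,0)
entry J[2][1] = 1.0000

1.000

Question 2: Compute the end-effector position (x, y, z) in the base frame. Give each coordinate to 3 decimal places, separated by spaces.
3.732 -2.464 4.000

after link 1: o_1 = (2.0000, -3.4641, 3.0000)
after link 2: o_2 = (3.7321, -2.4641, 4.0000)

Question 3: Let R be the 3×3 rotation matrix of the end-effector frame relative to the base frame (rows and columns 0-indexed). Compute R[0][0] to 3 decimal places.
0.866

End-effector x-axis (col 0 of R) = (0.8660,0.5000,0.0000)
R[0][0] = 0.8660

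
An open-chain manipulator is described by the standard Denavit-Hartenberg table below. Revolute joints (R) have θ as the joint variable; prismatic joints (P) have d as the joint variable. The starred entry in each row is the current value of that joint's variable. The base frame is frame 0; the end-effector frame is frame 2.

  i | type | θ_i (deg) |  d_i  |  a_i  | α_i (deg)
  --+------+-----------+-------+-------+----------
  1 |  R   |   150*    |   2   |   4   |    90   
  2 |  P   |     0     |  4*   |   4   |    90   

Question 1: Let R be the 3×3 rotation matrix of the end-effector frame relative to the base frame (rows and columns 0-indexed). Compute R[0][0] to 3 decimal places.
-0.866

End-effector x-axis (col 0 of R) = (-0.8660,0.5000,0.0000)
R[0][0] = -0.8660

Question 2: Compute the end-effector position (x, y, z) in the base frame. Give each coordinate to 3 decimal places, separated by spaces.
-4.928 7.464 2.000

after link 1: o_1 = (-3.4641, 2.0000, 2.0000)
after link 2: o_2 = (-4.9282, 7.4641, 2.0000)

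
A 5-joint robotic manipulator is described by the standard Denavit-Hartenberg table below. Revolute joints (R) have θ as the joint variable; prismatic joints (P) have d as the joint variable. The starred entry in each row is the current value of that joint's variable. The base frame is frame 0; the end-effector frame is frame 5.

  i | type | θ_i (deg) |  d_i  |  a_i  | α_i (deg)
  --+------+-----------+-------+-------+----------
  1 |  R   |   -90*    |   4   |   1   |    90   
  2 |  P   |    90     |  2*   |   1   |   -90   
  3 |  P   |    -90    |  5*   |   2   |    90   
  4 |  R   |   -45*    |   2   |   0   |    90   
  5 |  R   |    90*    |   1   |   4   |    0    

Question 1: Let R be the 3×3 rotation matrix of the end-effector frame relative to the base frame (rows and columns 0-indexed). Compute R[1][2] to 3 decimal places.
-0.707

End-effector z-axis (col 2 of R) = (0.7071,-0.7071,-0.0000)
R[1][2] = -0.7071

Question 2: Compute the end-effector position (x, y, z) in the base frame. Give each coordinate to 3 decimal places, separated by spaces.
after link 1: o_1 = (0.0000, -1.0000, 4.0000)
after link 2: o_2 = (-2.0000, -1.0000, 5.0000)
after link 3: o_3 = (-4.0000, 4.0000, 5.0000)
after link 4: o_4 = (-4.0000, 4.0000, 3.0000)
after link 5: o_5 = (-3.2929, 3.2929, -1.0000)

-3.293 3.293 -1.000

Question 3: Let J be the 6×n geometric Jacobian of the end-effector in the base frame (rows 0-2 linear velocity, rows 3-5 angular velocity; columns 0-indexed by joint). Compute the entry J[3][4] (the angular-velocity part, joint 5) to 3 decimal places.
axis z_4 = (0.7071,-0.7071,-0.0000); lever o_n−o_4 = (0.7071,-0.7071,-4.0000)
cross product → J_v[:, 4] = (2.8284,2.8284,-0.0000)
J_ω[:, 4] = z_4
entry J[3][4] = 0.7071

0.707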